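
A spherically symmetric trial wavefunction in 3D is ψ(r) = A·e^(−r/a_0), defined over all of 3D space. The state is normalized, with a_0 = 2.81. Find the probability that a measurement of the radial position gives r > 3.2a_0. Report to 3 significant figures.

P ≈ 0.0463

Integrate the radial probability density 4πr²|ψ|² over r > 3.2a_0.
Normalization gives A² = 1/(π·a_0^3).
In terms of u = r/a_0 (A², 4π and the length scale all cancel between numerator and denominator), P = [∫_{3.2}^{∞} u^2·e^(-2·u) du] / [∫_{0}^{∞} u^2·e^(-2·u) du].
Using ∫ u^2·e^(-2·u) du = -(2·u^2 + 2·u + 1)·e^(-2·u)/4, the numerator is 697·e^(-32/5)/100 and the denominator is 1/4.
This evaluates to P = 0.04632.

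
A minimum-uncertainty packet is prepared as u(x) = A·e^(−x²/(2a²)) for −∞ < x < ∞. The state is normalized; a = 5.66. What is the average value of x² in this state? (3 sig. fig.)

The expectation value is the |u|²-weighted average of x^2: ∫ x^2|u|² dx.
Using the Gaussian integral ∫_{−∞}^{∞} e^(−αx²) dx = √(π/α), the ratio of the moment integral to the normalization integral gives ⟨x²⟩ = a^2/2.
Putting a = 5.66 gives 16.02.

⟨x^2⟩ ≈ 16.0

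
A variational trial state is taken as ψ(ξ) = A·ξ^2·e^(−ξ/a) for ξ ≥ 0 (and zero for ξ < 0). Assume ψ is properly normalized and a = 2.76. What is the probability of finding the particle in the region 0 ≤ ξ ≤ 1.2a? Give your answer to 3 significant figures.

|ψ|² is the probability density, so P = ∫_{0}^{1.2a} |ψ|² dξ.
Since A² = 1/(3·a^5/4), this is the region integral divided by the full normalization integral.
In terms of u = ξ/a (A² and the length scale cancel between numerator and denominator), P = [∫_{0}^{1.2} u^4·e^(-2·u) du] / [∫_{0}^{∞} u^4·e^(-2·u) du].
Using ∫ u^4·e^(-2·u) du = -(u^4/2 + u^3 + 3·u^2/2 + 3·u/2 + 3/4)·e^(-2·u), the numerator is ≈ 0.071901 and the denominator is 3/4.
This works out to P = 0.09587.

P ≈ 0.0959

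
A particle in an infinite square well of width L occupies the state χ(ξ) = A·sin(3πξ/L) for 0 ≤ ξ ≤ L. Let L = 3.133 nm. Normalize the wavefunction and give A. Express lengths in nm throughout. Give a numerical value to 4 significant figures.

Require ∫ |χ|² dξ = 1 over the whole domain.
∫|χ|² dξ = A²·(L/2).
So A² = (L/2)^(−1).
Substituting L = 3.133 gives A² = 0.63837, so A = 0.79898.

A ≈ 0.7990 nm^(-1/2)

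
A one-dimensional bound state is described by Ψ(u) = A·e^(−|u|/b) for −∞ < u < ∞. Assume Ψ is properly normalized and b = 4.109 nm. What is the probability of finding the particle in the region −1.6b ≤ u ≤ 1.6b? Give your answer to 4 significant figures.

The probability is P = ∫ |Ψ|² du over [−1.6b, 1.6b].
With A² fixed by ∫|Ψ|² = 1, i.e. A² = (b)^(−1), substitute and integrate.
By symmetry take twice the u ≥ 0 contribution in numerator and denominator; the 2's cancel. Substituting t = u/b, A² and the length scale cancel in the ratio: P = ∫_{0}^{1.6} e^(-2·t) dt / ∫_{0}^{∞} e^(-2·t) dt.
An antiderivative of e^(-2·t) is -e^(-2·t)/2; evaluating from 0 to 1.6 gives 1/2 - e^(-16/5)/2, while the full integral is 1/2.
This works out to P = 0.95924.

P ≈ 0.9592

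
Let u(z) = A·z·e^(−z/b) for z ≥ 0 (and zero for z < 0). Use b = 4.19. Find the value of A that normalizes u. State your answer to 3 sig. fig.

We need A² ∫|f|² dz = 1, taking the integral from 0 to ∞.
The integral (without the A² prefactor) comes out to b^3/4.
Plugging in b = 4.19 yields A = 0.2332.

A ≈ 0.233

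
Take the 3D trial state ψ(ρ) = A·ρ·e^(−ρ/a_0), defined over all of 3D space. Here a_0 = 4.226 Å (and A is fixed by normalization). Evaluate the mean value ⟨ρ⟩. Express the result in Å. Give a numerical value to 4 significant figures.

⟨ρ⟩ = ∫ ρ |ψ|² 4πρ² dρ over the full domain.
Since the A² factors cancel between numerator and denominator, ⟨ρ⟩ = 5·a_0/2.
With a_0 = 4.226, ⟨ρ⟩ = 10.565.

⟨ρ⟩ ≈ 10.57 Å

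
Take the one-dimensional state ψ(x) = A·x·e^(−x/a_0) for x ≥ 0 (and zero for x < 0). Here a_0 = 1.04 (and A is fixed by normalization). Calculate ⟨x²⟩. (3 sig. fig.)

By definition ⟨x²⟩ = ∫ x^2 |ψ(x)|² dx.
Recall ∫₀^∞ x^m e^(−x/β) dx = m!·β^(m+1), evaluating both integrals, ⟨x²⟩ = 3·a_0^2.
Putting a_0 = 1.04 gives 3.245.

⟨x^2⟩ ≈ 3.24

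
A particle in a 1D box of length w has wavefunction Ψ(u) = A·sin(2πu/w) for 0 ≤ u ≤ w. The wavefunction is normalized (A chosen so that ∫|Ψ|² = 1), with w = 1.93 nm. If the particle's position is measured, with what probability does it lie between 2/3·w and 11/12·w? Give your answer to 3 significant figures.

P ≈ 0.388

The probability is P = ∫ |Ψ|² du over [2/3·w, 11/12·w].
With A² fixed by ∫|Ψ|² = 1, i.e. A² = (w/2)^(−1), substitute and integrate.
Substituting t = u/w, A² and the length scale cancel in the ratio: P = ∫_{2/3}^{11/12} sin(2·π·t)^2 dt / ∫_{0}^{1} sin(2·π·t)^2 dt.
With ∫ sin(2·π·t)^2 dt = t/2 - sin(4·π·t)/(8·π) + C, the region integral is √(3)/(8·π) + 1/8 and the full one is 1/2.
Evaluating gives P = (√(3) + π)/(4·π).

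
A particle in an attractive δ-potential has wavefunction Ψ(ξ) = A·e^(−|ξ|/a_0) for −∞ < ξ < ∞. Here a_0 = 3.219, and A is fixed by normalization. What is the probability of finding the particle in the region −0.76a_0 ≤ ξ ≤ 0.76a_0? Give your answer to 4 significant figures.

P ≈ 0.7813

The probability is P = ∫ |Ψ|² dξ over [−0.76a_0, 0.76a_0].
With A² fixed by ∫|Ψ|² = 1, i.e. A² = (a_0)^(−1), substitute and integrate.
By symmetry take twice the ξ ≥ 0 contribution in numerator and denominator; the 2's cancel. Substituting u = ξ/a_0, A² and the length scale cancel in the ratio: P = ∫_{0}^{0.76} e^(-2·u) du / ∫_{0}^{∞} e^(-2·u) du.
An antiderivative of e^(-2·u) is -e^(-2·u)/2; evaluating from 0 to 0.76 gives 1/2 - e^(-38/25)/2, while the full integral is 1/2.
Evaluating gives P = 0.78129.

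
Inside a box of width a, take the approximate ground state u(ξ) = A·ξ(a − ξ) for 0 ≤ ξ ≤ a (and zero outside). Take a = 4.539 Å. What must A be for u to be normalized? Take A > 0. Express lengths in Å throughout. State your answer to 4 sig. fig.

A ≈ 0.1248 Å^(-5/2)

The normalization condition is ∫|u|² dξ = 1 from 0 to a.
∫|u|² dξ = A²·(a^5/30).
Hence A² = 1/[a^5/30].
Plugging in a = 4.539 yields A = 0.12478.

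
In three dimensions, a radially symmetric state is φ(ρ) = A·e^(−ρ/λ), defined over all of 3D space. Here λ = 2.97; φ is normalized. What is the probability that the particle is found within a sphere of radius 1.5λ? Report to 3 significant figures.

Integrate the radial probability density 4πρ²|φ|² over ρ ≤ 1.5λ.
Normalization gives A² = 1/(π·λ^3).
Substituting u = ρ/λ, A², 4π and the length scale all cancel in the ratio: P = ∫_{0}^{1.5} u^2·e^(-2·u) du / ∫_{0}^{∞} u^2·e^(-2·u) du.
An antiderivative of u^2·e^(-2·u) is -(2·u^2 + 2·u + 1)·e^(-2·u)/4; evaluating from 0 to 1.5 gives 1/4 - 17·e^(-3)/8, while the full integral is 1/4.
Taking the ratio yields P = 0.5768.

P ≈ 0.577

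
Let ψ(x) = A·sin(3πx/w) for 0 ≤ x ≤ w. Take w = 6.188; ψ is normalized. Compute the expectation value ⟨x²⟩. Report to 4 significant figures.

The expectation value is the |ψ|²-weighted average of x^2: ∫ x^2|ψ|² dx.
Using sin²θ = (1 − cos 2θ)/2, the ratio of the moment integral to the normalization integral gives ⟨x²⟩ = -w^2/(18·π^2) + w^2/3.
Putting w = 6.188 gives 12.548.

⟨x^2⟩ ≈ 12.55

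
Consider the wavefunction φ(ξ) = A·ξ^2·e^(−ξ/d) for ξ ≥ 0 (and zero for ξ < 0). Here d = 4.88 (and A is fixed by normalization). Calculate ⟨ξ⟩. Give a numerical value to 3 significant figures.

⟨ξ⟩ ≈ 12.2

The expectation value is the |φ|²-weighted average of ξ: ∫ ξ|φ|² dξ.
The ratio of the moment integral to the normalization integral gives ⟨ξ⟩ = 5·d/2.
Putting d = 4.88 gives 12.20.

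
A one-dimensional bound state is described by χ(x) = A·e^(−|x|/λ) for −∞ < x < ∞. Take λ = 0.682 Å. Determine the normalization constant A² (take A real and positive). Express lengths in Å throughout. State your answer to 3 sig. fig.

We need A² ∫|f|² dx = 1, taking the integral from −∞ to ∞.
∫|χ|² dx = A²·(λ).
Setting this equal to 1 gives A² = 1/(λ).
With λ = 0.682: A² = 1.466 and A = 1.211.

A^2 ≈ 1.47 Å^(-1)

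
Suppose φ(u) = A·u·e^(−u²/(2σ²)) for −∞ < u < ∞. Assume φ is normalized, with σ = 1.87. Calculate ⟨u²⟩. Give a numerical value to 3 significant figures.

⟨u^2⟩ ≈ 5.25

⟨u²⟩ = ∫ u^2 |φ|² du over the full domain.
Differentiating ∫e^(−αu²) du = √(π/α) under α to get the higher moments, the ratio of the moment integral to the normalization integral gives ⟨u²⟩ = 3·σ^2/2.
Putting σ = 1.87 gives 5.245.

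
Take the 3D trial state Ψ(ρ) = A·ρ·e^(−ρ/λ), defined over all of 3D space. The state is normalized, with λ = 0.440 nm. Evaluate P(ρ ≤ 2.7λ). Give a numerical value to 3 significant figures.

P ≈ 0.627

P = ∫ |Ψ|² 4πρ² dρ over ρ ≤ 2.7λ.
The full normalization integral is A²·[3·π·λ^5] = 1, fixing A².
Let u = ρ/λ; then A², 4π and the length scale all cancel, so P = ∫_{0}^{2.7} u^4·e^(-2·u) du ÷ ∫_{0}^{∞} u^4·e^(-2·u) du.
An antiderivative of u^4·e^(-2·u) is -(u^4/2 + u^3 + 3·u^2/2 + 3·u/2 + 3/4)·e^(-2·u); evaluating from 0 to 2.7 gives ≈ 0.47002, while the full integral is 3/4.
Taking the ratio yields P = 0.6267.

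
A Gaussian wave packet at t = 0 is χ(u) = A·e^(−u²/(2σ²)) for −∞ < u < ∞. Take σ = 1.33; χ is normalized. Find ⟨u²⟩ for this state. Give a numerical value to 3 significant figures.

⟨u²⟩ = ∫ u^2 |χ|² du over the full domain.
With ∫_{−∞}^{∞} u^(2m) e^(−αu²) du = (2m−1)!!·√π / (2^m α^(m+1/2)), since the A² factors cancel between numerator and denominator, ⟨u²⟩ = σ^2/2.
With σ = 1.33, ⟨u^2⟩ = 0.8845.

⟨u^2⟩ ≈ 0.884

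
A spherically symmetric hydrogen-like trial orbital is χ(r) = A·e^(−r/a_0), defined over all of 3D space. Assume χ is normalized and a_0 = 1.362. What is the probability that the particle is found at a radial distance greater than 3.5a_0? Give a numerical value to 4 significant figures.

P ≈ 0.02964

With dV = 4πr²dr, the probability is ∫|χ|² dV over r > 3.5a_0.
Normalization gives A² = 1/(π·a_0^3).
In terms of u = r/a_0 (A², 4π and the length scale all cancel between numerator and denominator), P = [∫_{3.5}^{∞} u^2·e^(-2·u) du] / [∫_{0}^{∞} u^2·e^(-2·u) du].
An antiderivative of u^2·e^(-2·u) is -(2·u^2 + 2·u + 1)·e^(-2·u)/4; evaluating from 3.5 to ∞ gives 65·e^(-7)/8, while the full integral is 1/4.
Taking the ratio yields P = 0.029636.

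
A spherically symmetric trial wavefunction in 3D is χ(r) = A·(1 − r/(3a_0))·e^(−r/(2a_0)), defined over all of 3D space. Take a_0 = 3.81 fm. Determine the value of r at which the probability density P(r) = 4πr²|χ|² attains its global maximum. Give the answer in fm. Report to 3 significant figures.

r ≈ 3.81 fm

Set d/dr [P(r) = 4πr²|χ|²] = 0 and solve for r > 0.
Solving yields r = a_0.
With a_0 = 3.81, the most probable radial distance is 3.810 fm.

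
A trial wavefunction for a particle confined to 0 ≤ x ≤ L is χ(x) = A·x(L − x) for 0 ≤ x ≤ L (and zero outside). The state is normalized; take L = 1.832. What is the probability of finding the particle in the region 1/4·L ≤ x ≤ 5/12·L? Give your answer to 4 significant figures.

The probability is P = ∫ |χ|² dx over [1/4·L, 5/12·L].
The normalization integral ∫|χ|²dx over the whole domain equals L^5/30·A², and A² cancels in the ratio.
Substituting u = x/L, A² and the length scale cancel in the ratio: P = ∫_{1/4}^{5/12} u^2·(1 - u)^2 du / ∫_{0}^{1} u^2·(1 - u)^2 du.
With ∫ u^2·(1 - u)^2 du = u^3·(6·u^2 - 15·u + 10)/30 + C, the region integral is ≈ 0.00810346 and the full one is 1/30.
Taking the ratio, P = 0.24310.

P ≈ 0.2431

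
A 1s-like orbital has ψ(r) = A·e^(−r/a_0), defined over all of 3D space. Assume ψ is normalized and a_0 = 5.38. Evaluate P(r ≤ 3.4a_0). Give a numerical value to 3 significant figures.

Integrate the radial probability density 4πr²|ψ|² over r ≤ 3.4a_0.
Normalization gives A² = 1/(π·a_0^3).
Substituting u = r/a_0, A², 4π and the length scale all cancel in the ratio: P = ∫_{0}^{3.4} u^2·e^(-2·u) du / ∫_{0}^{∞} u^2·e^(-2·u) du.
An antiderivative of u^2·e^(-2·u) is -(2·u^2 + 2·u + 1)·e^(-2·u)/4; evaluating from 0 to 3.4 gives 1/4 - 773·e^(-34/5)/100, while the full integral is 1/4.
Taking the ratio yields P = 0.9656.

P ≈ 0.966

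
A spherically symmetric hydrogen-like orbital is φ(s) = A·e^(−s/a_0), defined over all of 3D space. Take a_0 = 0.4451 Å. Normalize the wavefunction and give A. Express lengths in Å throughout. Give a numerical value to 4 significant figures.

Normalization requires ∫|φ|² 4πs² ds = 1, integrated from 0 to ∞.
∫|φ|² 4πs² ds = A²·(π·a_0^3).
So A² = (π·a_0^3)^(−1).
Plugging in a_0 = 0.4451 yields A = 1.8999.

A ≈ 1.900 Å^(-3/2)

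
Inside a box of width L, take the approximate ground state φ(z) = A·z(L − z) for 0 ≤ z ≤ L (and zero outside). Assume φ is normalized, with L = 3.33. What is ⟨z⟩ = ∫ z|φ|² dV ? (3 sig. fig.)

⟨z⟩ ≈ 1.67

⟨z⟩ = ∫ z |φ|² dz over the full domain.
Expanding the polynomial and integrating term by term, evaluating both integrals, ⟨z⟩ = L/2.
With L = 3.33, ⟨z⟩ = 1.665.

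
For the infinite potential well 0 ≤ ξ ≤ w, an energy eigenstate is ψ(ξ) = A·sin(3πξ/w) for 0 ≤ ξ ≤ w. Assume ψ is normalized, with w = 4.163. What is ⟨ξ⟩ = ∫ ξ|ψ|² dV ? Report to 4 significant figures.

⟨ξ⟩ ≈ 2.082

By definition ⟨ξ⟩ = ∫ ξ |ψ(ξ)|² dξ.
With ∫₀^w sin²(nπξ/w) dξ = w/2, since the A² factors cancel between numerator and denominator, ⟨ξ⟩ = w/2.
With w = 4.163, ⟨ξ⟩ = 2.0815.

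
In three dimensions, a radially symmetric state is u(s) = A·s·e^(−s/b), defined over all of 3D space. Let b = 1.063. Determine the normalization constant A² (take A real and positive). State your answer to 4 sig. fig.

A^2 ≈ 0.07817

The normalization condition is ∫|u|² 4πs² ds = 1 from 0 to ∞.
Using ∫₀^∞ sⁿ e^(−αs) ds = n!/αⁿ⁺¹, with u = A·s·e^(−s/b), the integral evaluates to A²·[3·π·b^5].
Hence A² = 1/[3·π·b^5].
With b = 1.063: A² = 0.078174 and A = 0.27960.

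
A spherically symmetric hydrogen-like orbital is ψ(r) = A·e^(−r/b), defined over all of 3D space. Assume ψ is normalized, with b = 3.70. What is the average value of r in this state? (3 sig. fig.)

⟨r⟩ = ∫ r |ψ|² 4πr² dr over the full domain.
Evaluating both integrals, ⟨r⟩ = 3·b/2.
With b = 3.70, ⟨r⟩ = 5.550.

⟨r⟩ ≈ 5.55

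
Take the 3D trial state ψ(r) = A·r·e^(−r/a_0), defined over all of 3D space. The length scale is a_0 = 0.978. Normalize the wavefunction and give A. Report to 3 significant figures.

The normalization condition is ∫|ψ|² 4πr² dr = 1 from 0 to ∞.
(Spherical symmetry: dV = 4πr² dr.)
The integral (without the A² prefactor) comes out to 3·π·a_0^5.
Hence A² = 1/[3·π·a_0^5].
With a_0 = 0.978: A² = 0.1186 and A = 0.3444.

A ≈ 0.344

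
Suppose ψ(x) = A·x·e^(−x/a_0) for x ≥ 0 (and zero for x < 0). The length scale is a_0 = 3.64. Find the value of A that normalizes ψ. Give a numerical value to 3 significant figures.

A ≈ 0.288

Require ∫ |ψ|² dx = 1 over the whole domain.
∫|ψ|² dx = A²·(a_0^3/4).
Hence A² = 1/[a_0^3/4].
Substituting a_0 = 3.64 gives A² = 0.08294, so A = 0.2880.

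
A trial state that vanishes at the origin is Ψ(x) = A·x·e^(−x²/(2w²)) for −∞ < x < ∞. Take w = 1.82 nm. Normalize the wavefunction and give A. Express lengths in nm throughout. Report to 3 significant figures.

The normalization condition is ∫|Ψ|² dx = 1 from −∞ to ∞.
With Ψ = A·x·e^(−x²/(2w²)), the integral evaluates to A²·[√(π)·w^3/2].
Plugging in w = 1.82 yields A = 0.4326.

A ≈ 0.433 nm^(-3/2)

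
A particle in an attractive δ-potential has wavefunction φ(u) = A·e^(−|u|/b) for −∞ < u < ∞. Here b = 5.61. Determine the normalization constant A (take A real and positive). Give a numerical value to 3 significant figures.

Normalization requires ∫|φ|² du = 1, integrated from −∞ to ∞.
With ∫₀^∞ u^0 e^(−αu) du = 0!/α^1, carrying out the integral gives A² · b.
Hence A² = 1/[b].
With b = 5.61: A² = 0.1783 and A = 0.4222.

A ≈ 0.422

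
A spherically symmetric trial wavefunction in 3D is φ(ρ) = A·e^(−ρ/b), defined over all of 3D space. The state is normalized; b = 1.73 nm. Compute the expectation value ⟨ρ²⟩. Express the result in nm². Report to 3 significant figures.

⟨ρ^2⟩ ≈ 8.98 nm^2

By definition ⟨ρ²⟩ = ∫ ρ^2 |φ(ρ)|² 4πρ² dρ.
Using ∫₀^∞ ρⁿ e^(−αρ) dρ = n!/αⁿ⁺¹, the ratio of the moment integral to the normalization integral gives ⟨ρ²⟩ = 3·b^2.
Putting b = 1.73 gives 8.979.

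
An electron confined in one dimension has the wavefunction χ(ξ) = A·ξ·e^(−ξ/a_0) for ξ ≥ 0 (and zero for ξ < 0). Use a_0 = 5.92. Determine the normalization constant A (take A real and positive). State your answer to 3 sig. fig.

A ≈ 0.139

The normalization condition is ∫|χ|² dξ = 1 from 0 to ∞.
The integral (without the A² prefactor) comes out to a_0^3/4.
Hence A² = 1/[a_0^3/4].
Plugging in a_0 = 5.92 yields A = 0.1389.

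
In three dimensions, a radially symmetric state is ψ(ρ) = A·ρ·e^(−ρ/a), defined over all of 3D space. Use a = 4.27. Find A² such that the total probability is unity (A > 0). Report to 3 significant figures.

A^2 ≈ 0.0000747

Normalization requires ∫|ψ|² 4πρ² dρ = 1, integrated from 0 to ∞.
The integral (without the A² prefactor) comes out to 3·π·a^5.
So A² = (3·π·a^5)^(−1).
Plugging in a = 4.27 yields A = 0.008646.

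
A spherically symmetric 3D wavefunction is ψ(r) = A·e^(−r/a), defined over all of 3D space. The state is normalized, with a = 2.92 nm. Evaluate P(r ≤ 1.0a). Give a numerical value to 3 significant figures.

Integrate the radial probability density 4πr²|ψ|² over r ≤ 1.0a.
A² is fixed by ∫₀^∞ 4πr²|ψ|² dr = 1, i.e. A² = (π·a^3)^(−1).
Substituting u = r/a, A², 4π and the length scale all cancel in the ratio: P = ∫_{0}^{1.0} u^2·e^(-2·u) du / ∫_{0}^{∞} u^2·e^(-2·u) du.
With ∫ u^2·e^(-2·u) du = -(2·u^2 + 2·u + 1)·e^(-2·u)/4 + C, the region integral is 1/4 - 5·e^(-2)/4 and the full one is 1/4.
The region integral divided by the full integral gives P = 0.3233.

P ≈ 0.323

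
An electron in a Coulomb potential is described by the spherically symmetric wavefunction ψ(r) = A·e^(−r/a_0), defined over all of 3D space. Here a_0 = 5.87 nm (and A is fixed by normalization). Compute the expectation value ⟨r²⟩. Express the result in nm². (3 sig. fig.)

⟨r^2⟩ ≈ 103 nm^2

The expectation value is the |ψ|²-weighted average of r^2: ∫ r^2|ψ|² 4πr² dr.
With ∫₀^∞ r^4 e^(−αr) dr = 4!/α^5, the ratio of the moment integral to the normalization integral gives ⟨r²⟩ = 3·a_0^2.
With a_0 = 5.87, ⟨r^2⟩ = 103.4.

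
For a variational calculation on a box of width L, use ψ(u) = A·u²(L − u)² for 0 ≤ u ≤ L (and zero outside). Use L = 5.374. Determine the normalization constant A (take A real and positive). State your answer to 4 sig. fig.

Require ∫ |ψ|² du = 1 over the whole domain.
Expanding the polynomial and integrating term by term, carrying out the integral gives A² · L^9/630.
Substituting L = 5.374 gives A² = 0.00016852, so A = 0.012982.

A ≈ 0.01298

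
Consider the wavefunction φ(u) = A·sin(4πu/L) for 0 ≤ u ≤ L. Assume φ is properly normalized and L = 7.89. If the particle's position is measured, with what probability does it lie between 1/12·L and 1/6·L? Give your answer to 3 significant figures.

The probability is P = ∫ |φ|² du over [1/12·L, 1/6·L].
The normalization integral ∫|φ|²du over the whole domain equals L/2·A², and A² cancels in the ratio.
In terms of t = u/L (A² and the length scale cancel between numerator and denominator), P = [∫_{1/12}^{1/6} sin(4·π·t)^2 dt] / [∫_{0}^{1} sin(4·π·t)^2 dt].
With ∫ sin(4·π·t)^2 dt = t/2 - sin(4·π·t)·cos(4·π·t)/(8·π) + C, the region integral is √(3)/(16·π) + 1/24 and the full one is 1/2.
Taking the ratio, P = (√(3)/8 + π/12)/π.

P ≈ 0.152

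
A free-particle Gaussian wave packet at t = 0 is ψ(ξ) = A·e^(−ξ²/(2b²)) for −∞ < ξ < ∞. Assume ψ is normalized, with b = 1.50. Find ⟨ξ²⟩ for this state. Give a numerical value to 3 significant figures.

⟨ξ^2⟩ ≈ 1.13

By definition ⟨ξ²⟩ = ∫ ξ^2 |ψ(ξ)|² dξ.
With ∫_{−∞}^{∞} ξ^(2m) e^(−αξ²) dξ = (2m−1)!!·√π / (2^m α^(m+1/2)), evaluating both integrals, ⟨ξ²⟩ = b^2/2.
With b = 1.50, ⟨ξ^2⟩ = 1.125.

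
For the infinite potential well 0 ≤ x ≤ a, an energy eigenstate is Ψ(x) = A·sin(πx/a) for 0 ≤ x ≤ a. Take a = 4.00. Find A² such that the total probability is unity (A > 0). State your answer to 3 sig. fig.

Require ∫ |Ψ|² dx = 1 over the whole domain.
With ∫₀^a sin²(nπx/a) dx = a/2, with Ψ = A·sin(πx/a), the integral evaluates to A²·[a/2].
Hence A² = 1/[a/2].
With a = 4.00: A² = 0.5000 and A = 0.7071.

A^2 ≈ 0.500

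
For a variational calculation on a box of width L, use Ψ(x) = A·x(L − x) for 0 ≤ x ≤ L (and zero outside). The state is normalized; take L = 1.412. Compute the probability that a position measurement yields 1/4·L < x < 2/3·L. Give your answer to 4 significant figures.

The probability is P = ∫ |Ψ|² dx over [1/4·L, 2/3·L].
With A² fixed by ∫|Ψ|² = 1, i.e. A² = (L^5/30)^(−1), substitute and integrate.
Substituting u = x/L, A² and the length scale cancel in the ratio: P = ∫_{1/4}^{2/3} u^2·(1 - u)^2 du / ∫_{0}^{1} u^2·(1 - u)^2 du.
Using ∫ u^2·(1 - u)^2 du = u^3·(6·u^2 - 15·u + 10)/30, the numerator is ≈ 0.0228869 and the denominator is 1/30.
The result is P = 0.68661.

P ≈ 0.6866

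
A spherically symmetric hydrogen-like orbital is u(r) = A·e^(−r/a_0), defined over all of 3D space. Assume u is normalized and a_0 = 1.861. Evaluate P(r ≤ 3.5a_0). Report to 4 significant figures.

Integrate the radial probability density 4πr²|u|² over r ≤ 3.5a_0.
A² is fixed by ∫₀^∞ 4πr²|u|² dr = 1, i.e. A² = (π·a_0^3)^(−1).
Substituting t = r/a_0, A², 4π and the length scale all cancel in the ratio: P = ∫_{0}^{3.5} t^2·e^(-2·t) dt / ∫_{0}^{∞} t^2·e^(-2·t) dt.
With ∫ t^2·e^(-2·t) dt = -(2·t^2 + 2·t + 1)·e^(-2·t)/4 + C, the region integral is 1/4 - 65·e^(-7)/8 and the full one is 1/4.
Taking the ratio yields P = 0.97036.

P ≈ 0.9704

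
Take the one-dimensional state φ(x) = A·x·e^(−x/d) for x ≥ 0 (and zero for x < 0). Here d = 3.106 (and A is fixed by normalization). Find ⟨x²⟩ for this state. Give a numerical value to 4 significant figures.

⟨x²⟩ = ∫ x^2 |φ|² dx over the full domain.
With ∫₀^∞ x^4 e^(−αx) dx = 4!/α^5, the ratio of the moment integral to the normalization integral gives ⟨x²⟩ = 3·d^2.
With d = 3.106, ⟨x^2⟩ = 28.942.

⟨x^2⟩ ≈ 28.94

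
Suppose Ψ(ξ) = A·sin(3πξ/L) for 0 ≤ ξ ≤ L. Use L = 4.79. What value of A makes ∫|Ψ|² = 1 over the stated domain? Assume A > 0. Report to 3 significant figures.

Require ∫ |Ψ|² dξ = 1 over the whole domain.
∫|Ψ|² dξ = A²·(L/2).
Hence A² = 1/[L/2].
Plugging in L = 4.79 yields A = 0.6462.

A ≈ 0.646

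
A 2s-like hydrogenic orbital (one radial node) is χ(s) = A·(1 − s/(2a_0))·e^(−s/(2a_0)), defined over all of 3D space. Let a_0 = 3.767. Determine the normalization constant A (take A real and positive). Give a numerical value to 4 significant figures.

Require ∫ |χ|² 4πs² ds = 1 over the whole domain.
(Spherical symmetry: dV = 4πs² ds.)
Using ∫₀^∞ sⁿ e^(−αs) ds = n!/αⁿ⁺¹, carrying out the integral gives A² · 8·π·a_0^3.
Setting this equal to 1 gives A² = 1/(8·π·a_0^3).
Plugging in a_0 = 3.767 yields A = 0.027283.

A ≈ 0.02728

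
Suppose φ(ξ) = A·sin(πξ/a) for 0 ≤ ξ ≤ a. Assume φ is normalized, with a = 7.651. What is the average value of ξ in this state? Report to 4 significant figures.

⟨ξ⟩ = ∫ ξ |φ|² dξ over the full domain.
Using sin²θ = (1 − cos 2θ)/2, since the A² factors cancel between numerator and denominator, ⟨ξ⟩ = a/2.
Putting a = 7.651 gives 3.8255.

⟨ξ⟩ ≈ 3.826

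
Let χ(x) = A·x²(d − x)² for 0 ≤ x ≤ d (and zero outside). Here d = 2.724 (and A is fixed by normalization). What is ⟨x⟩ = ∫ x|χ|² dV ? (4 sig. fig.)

By definition ⟨x⟩ = ∫ x |χ(x)|² dx.
Since the A² factors cancel between numerator and denominator, ⟨x⟩ = d/2.
Putting d = 2.724 gives 1.3620.

⟨x⟩ ≈ 1.362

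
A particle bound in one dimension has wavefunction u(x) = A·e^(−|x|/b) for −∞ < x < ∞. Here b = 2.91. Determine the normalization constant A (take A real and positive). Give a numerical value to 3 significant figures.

A ≈ 0.586

The normalization condition is ∫|u|² dx = 1 from −∞ to ∞.
Carrying out the integral gives A² · b.
Substituting b = 2.91 gives A² = 0.3436, so A = 0.5862.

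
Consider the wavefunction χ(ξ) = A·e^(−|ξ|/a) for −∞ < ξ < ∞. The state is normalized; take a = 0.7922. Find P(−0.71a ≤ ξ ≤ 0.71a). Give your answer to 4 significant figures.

P ≈ 0.7583

P = ∫_{−0.71a}^{0.71a} |χ(ξ)|² dξ.
Since A² = 1/(a), this is the region integral divided by the full normalization integral.
By symmetry take twice the ξ ≥ 0 contribution in numerator and denominator; the 2's cancel. In terms of u = ξ/a (A² and the length scale cancel between numerator and denominator), P = [∫_{0}^{0.71} e^(-2·u) du] / [∫_{0}^{∞} e^(-2·u) du].
An antiderivative of e^(-2·u) is -e^(-2·u)/2; evaluating from 0 to 0.71 gives 1/2 - e^(-71/50)/2, while the full integral is 1/2.
Evaluating gives P = 0.75829.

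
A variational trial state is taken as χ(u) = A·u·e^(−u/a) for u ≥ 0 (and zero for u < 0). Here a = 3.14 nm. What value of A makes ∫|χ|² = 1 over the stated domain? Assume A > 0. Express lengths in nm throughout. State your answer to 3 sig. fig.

We need A² ∫|f|² du = 1, taking the integral from 0 to ∞.
∫|χ|² du = A²·(a^3/4).
Setting this equal to 1 gives A² = 1/(a^3/4).
Plugging in a = 3.14 yields A = 0.3594.

A ≈ 0.359 nm^(-3/2)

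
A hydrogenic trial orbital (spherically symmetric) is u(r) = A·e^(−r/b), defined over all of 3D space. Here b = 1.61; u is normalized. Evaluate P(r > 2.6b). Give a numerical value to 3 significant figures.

P = ∫ |u|² 4πr² dr over r > 2.6b.
The full normalization integral is A²·[π·b^3] = 1, fixing A².
In terms of t = r/b (A², 4π and the length scale all cancel between numerator and denominator), P = [∫_{2.6}^{∞} t^2·e^(-2·t) dt] / [∫_{0}^{∞} t^2·e^(-2·t) dt].
With ∫ t^2·e^(-2·t) dt = -(2·t^2 + 2·t + 1)·e^(-2·t)/4 + C, the region integral is 493·e^(-26/5)/100 and the full one is 1/4.
The region integral divided by the full integral gives P = 0.1088.

P ≈ 0.109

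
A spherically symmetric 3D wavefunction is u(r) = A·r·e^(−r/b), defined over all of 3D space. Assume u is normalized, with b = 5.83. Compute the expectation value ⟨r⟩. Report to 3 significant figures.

⟨r⟩ ≈ 14.6

By definition ⟨r⟩ = ∫ r |u(r)|² 4πr² dr.
Recall ∫₀^∞ r^m e^(−r/β) dr = m!·β^(m+1), evaluating both integrals, ⟨r⟩ = 5·b/2.
Putting b = 5.83 gives 14.58.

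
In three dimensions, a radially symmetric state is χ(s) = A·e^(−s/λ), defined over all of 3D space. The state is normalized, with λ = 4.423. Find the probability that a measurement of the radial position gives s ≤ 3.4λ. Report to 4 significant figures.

P ≈ 0.9656

With dV = 4πs²ds, the probability is ∫|χ|² dV over s ≤ 3.4λ.
A² is fixed by ∫₀^∞ 4πs²|χ|² ds = 1, i.e. A² = (π·λ^3)^(−1).
In terms of u = s/λ (A², 4π and the length scale all cancel between numerator and denominator), P = [∫_{0}^{3.4} u^2·e^(-2·u) du] / [∫_{0}^{∞} u^2·e^(-2·u) du].
With ∫ u^2·e^(-2·u) du = -(2·u^2 + 2·u + 1)·e^(-2·u)/4 + C, the region integral is 1/4 - 773·e^(-34/5)/100 and the full one is 1/4.
Taking the ratio yields P = 0.96556.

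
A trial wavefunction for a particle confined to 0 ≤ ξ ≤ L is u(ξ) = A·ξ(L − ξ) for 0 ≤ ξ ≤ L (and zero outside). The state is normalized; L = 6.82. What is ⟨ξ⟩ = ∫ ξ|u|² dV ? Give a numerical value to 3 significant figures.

⟨ξ⟩ ≈ 3.41

⟨ξ⟩ = ∫ ξ |u|² dξ over the full domain.
Expanding the polynomial and integrating term by term, since the A² factors cancel between numerator and denominator, ⟨ξ⟩ = L/2.
Putting L = 6.82 gives 3.410.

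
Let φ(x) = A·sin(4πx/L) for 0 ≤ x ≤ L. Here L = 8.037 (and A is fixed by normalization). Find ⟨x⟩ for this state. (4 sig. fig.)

⟨x⟩ ≈ 4.019

By definition ⟨x⟩ = ∫ x |φ(x)|² dx.
With ∫₀^L sin²(nπx/L) dx = L/2, evaluating both integrals, ⟨x⟩ = L/2.
With L = 8.037, ⟨x⟩ = 4.0185.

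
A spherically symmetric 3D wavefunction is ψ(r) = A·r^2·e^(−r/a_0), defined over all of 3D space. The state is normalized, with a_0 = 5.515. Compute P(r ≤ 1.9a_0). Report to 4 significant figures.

With dV = 4πr²dr, the probability is ∫|ψ|² dV over r ≤ 1.9a_0.
The full normalization integral is A²·[45·π·a_0^7/2] = 1, fixing A².
Substituting u = r/a_0, A², 4π and the length scale all cancel in the ratio: P = ∫_{0}^{1.9} u^6·e^(-2·u) du / ∫_{0}^{∞} u^6·e^(-2·u) du.
Using ∫ u^6·e^(-2·u) du = -(4·u^6 + 12·u^5 + 30·u^4 + 60·u^3 + 90·u^2 + 90·u + 45)·e^(-2·u)/8, the numerator is ≈ 0.511270 and the denominator is 45/8.
This evaluates to P = 0.090892.

P ≈ 0.09089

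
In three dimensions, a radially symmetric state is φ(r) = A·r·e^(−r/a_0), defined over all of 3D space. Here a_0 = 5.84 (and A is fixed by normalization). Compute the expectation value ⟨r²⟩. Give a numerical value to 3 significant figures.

⟨r^2⟩ ≈ 256

The expectation value is the |φ|²-weighted average of r^2: ∫ r^2|φ|² 4πr² dr.
The ratio of the moment integral to the normalization integral gives ⟨r²⟩ = 15·a_0^2/2.
Putting a_0 = 5.84 gives 255.8.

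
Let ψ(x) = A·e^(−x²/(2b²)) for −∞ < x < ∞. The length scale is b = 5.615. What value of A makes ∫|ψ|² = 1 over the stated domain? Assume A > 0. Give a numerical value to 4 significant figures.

The normalization condition is ∫|ψ|² dx = 1 from −∞ to ∞.
Differentiating ∫e^(−αx²) dx = √(π/α) under α to get the higher moments, carrying out the integral gives A² · √(π)·b.
So A² = (√(π)·b)^(−1).
With b = 5.615: A² = 0.10048 and A = 0.31698.

A ≈ 0.3170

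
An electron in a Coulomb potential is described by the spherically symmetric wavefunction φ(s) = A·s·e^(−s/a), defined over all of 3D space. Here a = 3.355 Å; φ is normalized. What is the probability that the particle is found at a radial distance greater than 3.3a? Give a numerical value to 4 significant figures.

P ≈ 0.2127

Integrate the radial probability density 4πs²|φ|² over s > 3.3a.
The full normalization integral is A²·[3·π·a^5] = 1, fixing A².
Let u = s/a; then A², 4π and the length scale all cancel, so P = ∫_{3.3}^{∞} u^4·e^(-2·u) du ÷ ∫_{0}^{∞} u^4·e^(-2·u) du.
With ∫ u^4·e^(-2·u) du = -(u^4/2 + u^3 + 3·u^2/2 + 3·u/2 + 3/4)·e^(-2·u) + C, the region integral is ≈ 0.159528 and the full one is 3/4.
The region integral divided by the full integral gives P = 0.21270.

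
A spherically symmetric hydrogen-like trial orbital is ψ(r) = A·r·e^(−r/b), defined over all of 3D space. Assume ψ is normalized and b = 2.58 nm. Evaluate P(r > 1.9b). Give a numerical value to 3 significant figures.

Integrate the radial probability density 4πr²|ψ|² over r > 1.9b.
The full normalization integral is A²·[3·π·b^5] = 1, fixing A².
Let u = r/b; then A², 4π and the length scale all cancel, so P = ∫_{1.9}^{∞} u^4·e^(-2·u) du ÷ ∫_{0}^{∞} u^4·e^(-2·u) du.
An antiderivative of u^4·e^(-2·u) is -(u^4/2 + u^3 + 3·u^2/2 + 3·u/2 + 3/4)·e^(-2·u); evaluating from 1.9 to ∞ gives ≈ 0.50088, while the full integral is 3/4.
Taking the ratio yields P = 0.6678.

P ≈ 0.668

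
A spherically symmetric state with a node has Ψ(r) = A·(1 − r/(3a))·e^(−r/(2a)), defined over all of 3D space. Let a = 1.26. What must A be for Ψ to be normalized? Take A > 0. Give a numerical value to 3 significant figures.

A ≈ 0.244

Normalization requires ∫|Ψ|² 4πr² dr = 1, integrated from 0 to ∞.
In 3D with spherical symmetry the volume element is 4πr² dr.
Carrying out the integral gives A² · 8·π·a^3/3.
Hence A² = 1/[8·π·a^3/3].
Plugging in a = 1.26 yields A = 0.2443.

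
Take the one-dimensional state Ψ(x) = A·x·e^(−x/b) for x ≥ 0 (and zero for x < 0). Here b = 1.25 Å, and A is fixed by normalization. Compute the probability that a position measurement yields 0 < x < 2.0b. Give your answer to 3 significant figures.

P = ∫_{0}^{2.0b} |Ψ(x)|² dx.
The normalization integral ∫|Ψ|²dx over the whole domain equals b^3/4·A², and A² cancels in the ratio.
In terms of u = x/b (A² and the length scale cancel between numerator and denominator), P = [∫_{0}^{2.0} u^2·e^(-2·u) du] / [∫_{0}^{∞} u^2·e^(-2·u) du].
With ∫ u^2·e^(-2·u) du = -(2·u^2 + 2·u + 1)·e^(-2·u)/4 + C, the region integral is 1/4 - 13·e^(-4)/4 and the full one is 1/4.
Evaluating gives P = 0.7619.

P ≈ 0.762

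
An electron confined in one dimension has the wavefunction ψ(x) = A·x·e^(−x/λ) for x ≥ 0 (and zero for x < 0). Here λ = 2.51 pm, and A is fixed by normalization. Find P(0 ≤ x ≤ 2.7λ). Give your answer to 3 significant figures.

P = ∫_{0}^{2.7λ} |ψ(x)|² dx.
With A² fixed by ∫|ψ|² = 1, i.e. A² = (λ^3/4)^(−1), substitute and integrate.
In terms of u = x/λ (A² and the length scale cancel between numerator and denominator), P = [∫_{0}^{2.7} u^2·e^(-2·u) du] / [∫_{0}^{∞} u^2·e^(-2·u) du].
An antiderivative of u^2·e^(-2·u) is -(2·u^2 + 2·u + 1)·e^(-2·u)/4; evaluating from 0 to 2.7 gives 1/4 - 1049·e^(-27/5)/200, while the full integral is 1/4.
The result is P = 0.9052.

P ≈ 0.905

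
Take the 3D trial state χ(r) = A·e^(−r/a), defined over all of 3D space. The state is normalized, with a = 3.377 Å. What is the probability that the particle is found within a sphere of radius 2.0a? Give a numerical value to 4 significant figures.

Integrate the radial probability density 4πr²|χ|² over r ≤ 2.0a.
Normalization gives A² = 1/(π·a^3).
In terms of u = r/a (A², 4π and the length scale all cancel between numerator and denominator), P = [∫_{0}^{2.0} u^2·e^(-2·u) du] / [∫_{0}^{∞} u^2·e^(-2·u) du].
An antiderivative of u^2·e^(-2·u) is -(2·u^2 + 2·u + 1)·e^(-2·u)/4; evaluating from 0 to 2.0 gives 1/4 - 13·e^(-4)/4, while the full integral is 1/4.
This evaluates to P = 0.76190.

P ≈ 0.7619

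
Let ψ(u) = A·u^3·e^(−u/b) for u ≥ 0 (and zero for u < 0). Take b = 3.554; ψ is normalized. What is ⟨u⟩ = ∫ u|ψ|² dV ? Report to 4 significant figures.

The expectation value is the |ψ|²-weighted average of u: ∫ u|ψ|² du.
The ratio of the moment integral to the normalization integral gives ⟨u⟩ = 7·b/2.
With b = 3.554, ⟨u⟩ = 12.439.

⟨u⟩ ≈ 12.44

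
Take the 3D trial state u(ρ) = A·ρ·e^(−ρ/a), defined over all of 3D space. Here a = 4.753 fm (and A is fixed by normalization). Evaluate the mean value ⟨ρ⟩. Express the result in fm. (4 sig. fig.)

⟨ρ⟩ = ∫ ρ |u|² 4πρ² dρ over the full domain.
Using ∫₀^∞ ρⁿ e^(−αρ) dρ = n!/αⁿ⁺¹, the ratio of the moment integral to the normalization integral gives ⟨ρ⟩ = 5·a/2.
Putting a = 4.753 gives 11.883.

⟨ρ⟩ ≈ 11.88 fm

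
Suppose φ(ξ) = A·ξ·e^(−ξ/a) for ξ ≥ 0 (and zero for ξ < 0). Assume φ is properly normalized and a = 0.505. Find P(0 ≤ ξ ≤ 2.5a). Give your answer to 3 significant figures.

P = ∫_{0}^{2.5a} |φ(ξ)|² dξ.
With A² fixed by ∫|φ|² = 1, i.e. A² = (a^3/4)^(−1), substitute and integrate.
In terms of u = ξ/a (A² and the length scale cancel between numerator and denominator), P = [∫_{0}^{2.5} u^2·e^(-2·u) du] / [∫_{0}^{∞} u^2·e^(-2·u) du].
With ∫ u^2·e^(-2·u) du = -(2·u^2 + 2·u + 1)·e^(-2·u)/4 + C, the region integral is 1/4 - 37·e^(-5)/8 and the full one is 1/4.
Evaluating gives P = 0.8753.

P ≈ 0.875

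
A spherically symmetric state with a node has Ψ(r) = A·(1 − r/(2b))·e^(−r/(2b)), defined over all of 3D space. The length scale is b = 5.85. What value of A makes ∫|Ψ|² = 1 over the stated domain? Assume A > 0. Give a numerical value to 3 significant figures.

The normalization condition is ∫|Ψ|² 4πr² dr = 1 from 0 to ∞.
The integral (without the A² prefactor) comes out to 8·π·b^3.
Setting this equal to 1 gives A² = 1/(8·π·b^3).
Substituting b = 5.85 gives A² = 0.0001987, so A = 0.01410.

A ≈ 0.0141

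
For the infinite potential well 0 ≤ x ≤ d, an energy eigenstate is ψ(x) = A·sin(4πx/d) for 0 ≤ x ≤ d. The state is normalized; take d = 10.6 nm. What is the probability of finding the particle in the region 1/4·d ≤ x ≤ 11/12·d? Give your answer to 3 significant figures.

The probability is P = ∫ |ψ|² dx over [1/4·d, 11/12·d].
With A² fixed by ∫|ψ|² = 1, i.e. A² = (d/2)^(−1), substitute and integrate.
In terms of u = x/d (A² and the length scale cancel between numerator and denominator), P = [∫_{1/4}^{11/12} sin(4·π·u)^2 du] / [∫_{0}^{1} sin(4·π·u)^2 du].
An antiderivative of sin(4·π·u)^2 is u/2 - sin(4·π·u)·cos(4·π·u)/(8·π); evaluating from 1/4 to 11/12 gives √(3)/(32·π) + 1/3, while the full integral is 1/2.
The result is P = √(3)/(16·π) + 2/3.

P ≈ 0.701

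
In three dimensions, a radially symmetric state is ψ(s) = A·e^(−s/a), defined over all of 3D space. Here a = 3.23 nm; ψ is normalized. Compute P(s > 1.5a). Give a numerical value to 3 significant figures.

Integrate the radial probability density 4πs²|ψ|² over s > 1.5a.
A² is fixed by ∫₀^∞ 4πs²|ψ|² ds = 1, i.e. A² = (π·a^3)^(−1).
Let u = s/a; then A², 4π and the length scale all cancel, so P = ∫_{1.5}^{∞} u^2·e^(-2·u) du ÷ ∫_{0}^{∞} u^2·e^(-2·u) du.
An antiderivative of u^2·e^(-2·u) is -(2·u^2 + 2·u + 1)·e^(-2·u)/4; evaluating from 1.5 to ∞ gives 17·e^(-3)/8, while the full integral is 1/4.
Taking the ratio yields P = 0.4232.

P ≈ 0.423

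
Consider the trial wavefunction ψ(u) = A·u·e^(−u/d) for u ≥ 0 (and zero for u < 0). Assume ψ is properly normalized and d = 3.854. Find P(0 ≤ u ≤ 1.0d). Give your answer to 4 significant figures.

P = ∫_{0}^{1.0d} |ψ(u)|² du.
The normalization integral ∫|ψ|²du over the whole domain equals d^3/4·A², and A² cancels in the ratio.
Let t = u/d; then A² and the length scale cancel, so P = ∫_{0}^{1.0} t^2·e^(-2·t) dt ÷ ∫_{0}^{∞} t^2·e^(-2·t) dt.
With ∫ t^2·e^(-2·t) dt = -(2·t^2 + 2·t + 1)·e^(-2·t)/4 + C, the region integral is 1/4 - 5·e^(-2)/4 and the full one is 1/4.
Taking the ratio, P = 0.32332.

P ≈ 0.3233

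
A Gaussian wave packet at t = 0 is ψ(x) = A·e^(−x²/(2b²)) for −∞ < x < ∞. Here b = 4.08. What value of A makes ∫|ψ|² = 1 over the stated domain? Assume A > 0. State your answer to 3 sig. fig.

A ≈ 0.372

The normalization condition is ∫|ψ|² dx = 1 from −∞ to ∞.
With ∫_{−∞}^{∞} x^(2m) e^(−αx²) dx = (2m−1)!!·√π / (2^m α^(m+1/2)), the integral (without the A² prefactor) comes out to √(π)·b.
Plugging in b = 4.08 yields A = 0.3719.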